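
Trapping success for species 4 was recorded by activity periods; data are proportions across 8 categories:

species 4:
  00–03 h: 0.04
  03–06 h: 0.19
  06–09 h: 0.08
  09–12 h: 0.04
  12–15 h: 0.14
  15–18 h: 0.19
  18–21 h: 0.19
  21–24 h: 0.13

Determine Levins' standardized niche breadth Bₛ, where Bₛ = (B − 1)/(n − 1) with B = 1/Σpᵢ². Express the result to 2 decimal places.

Σpᵢ² = 0.04² + 0.19² + 0.08² + 0.04² + 0.14² + 0.19² + 0.19² + 0.13² = 0.0016 + 0.0361 + 0.0064 + 0.0016 + 0.0196 + 0.0361 + 0.0361 + 0.0169 = 0.1544
B = 1 / 0.1544 = 6.4767
Bₛ = (B − 1)/(n − 1) = (6.4767 − 1)/(8 − 1) = 5.4767/7 = 0.7824

0.78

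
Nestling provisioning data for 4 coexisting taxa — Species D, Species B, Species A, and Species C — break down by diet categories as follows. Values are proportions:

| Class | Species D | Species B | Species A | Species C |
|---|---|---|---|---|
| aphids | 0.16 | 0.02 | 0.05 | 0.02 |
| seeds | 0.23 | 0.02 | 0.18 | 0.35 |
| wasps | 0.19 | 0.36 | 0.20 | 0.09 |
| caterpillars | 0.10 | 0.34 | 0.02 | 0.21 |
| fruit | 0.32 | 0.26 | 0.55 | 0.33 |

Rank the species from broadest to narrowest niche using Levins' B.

Σp_Dᵢ² = 0.16² + 0.23² + 0.19² + 0.10² + 0.32² = 0.0256 + 0.0529 + 0.0361 + 0.0100 + 0.1024 = 0.2270
B_D = 1 / 0.2270 = 4.4053
Σp_Bᵢ² = 0.02² + 0.02² + 0.36² + 0.34² + 0.26² = 0.0004 + 0.0004 + 0.1296 + 0.1156 + 0.0676 = 0.3136
B_B = 1 / 0.3136 = 3.1888
Σp_Aᵢ² = 0.05² + 0.18² + 0.20² + 0.02² + 0.55² = 0.0025 + 0.0324 + 0.0400 + 0.0004 + 0.3025 = 0.3778
B_A = 1 / 0.3778 = 2.6469
Σp_Cᵢ² = 0.02² + 0.35² + 0.09² + 0.21² + 0.33² = 0.0004 + 0.1225 + 0.0081 + 0.0441 + 0.1089 = 0.2840
B_C = 1 / 0.2840 = 3.5211
Ranking by B (broadest → narrowest): Species D (4.41) > Species C (3.52) > Species B (3.19) > Species A (2.65)

Species D > Species C > Species B > Species A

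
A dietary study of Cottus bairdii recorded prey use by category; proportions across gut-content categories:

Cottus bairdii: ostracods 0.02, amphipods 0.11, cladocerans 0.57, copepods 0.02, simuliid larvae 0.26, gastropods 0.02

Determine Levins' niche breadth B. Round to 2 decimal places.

Σpᵢ² = 0.02² + 0.11² + 0.57² + 0.02² + 0.26² + 0.02² = 0.0004 + 0.0121 + 0.3249 + 0.0004 + 0.0676 + 0.0004 = 0.4058
B = 1 / 0.4058 = 2.4643

2.46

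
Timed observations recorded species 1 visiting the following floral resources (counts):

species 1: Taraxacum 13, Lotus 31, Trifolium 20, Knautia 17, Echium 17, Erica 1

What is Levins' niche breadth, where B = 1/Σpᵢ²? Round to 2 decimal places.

4.65

Proportions for species 1 (n=99): 13/99=0.1313, 31/99=0.3131, 20/99=0.2020, 17/99=0.1717, 17/99=0.1717, 1/99=0.0101
Σpᵢ² = 0.1313² + 0.3131² + 0.2020² + 0.1717² + 0.1717² + 0.0101² = 0.017240 + 0.098032 + 0.040804 + 0.029481 + 0.029481 + 0.000102 = 0.215140
B = 1 / 0.215140 = 4.6481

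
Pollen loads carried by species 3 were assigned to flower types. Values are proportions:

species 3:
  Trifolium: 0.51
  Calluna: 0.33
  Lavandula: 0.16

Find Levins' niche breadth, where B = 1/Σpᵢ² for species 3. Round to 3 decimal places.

Σpᵢ² = 0.51² + 0.33² + 0.16² = 0.2601 + 0.1089 + 0.0256 = 0.3946
B = 1 / 0.3946 = 2.53421

2.534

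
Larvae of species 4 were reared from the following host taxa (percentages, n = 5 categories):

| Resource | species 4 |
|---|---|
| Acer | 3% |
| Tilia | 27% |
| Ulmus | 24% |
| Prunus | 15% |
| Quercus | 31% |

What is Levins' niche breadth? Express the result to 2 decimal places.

Convert percentages to proportions (divide by 100).
Σpᵢ² = 0.03² + 0.27² + 0.24² + 0.15² + 0.31² = 0.0009 + 0.0729 + 0.0576 + 0.0225 + 0.0961 = 0.2500
B = 1 / 0.2500 = 4.0000

4.00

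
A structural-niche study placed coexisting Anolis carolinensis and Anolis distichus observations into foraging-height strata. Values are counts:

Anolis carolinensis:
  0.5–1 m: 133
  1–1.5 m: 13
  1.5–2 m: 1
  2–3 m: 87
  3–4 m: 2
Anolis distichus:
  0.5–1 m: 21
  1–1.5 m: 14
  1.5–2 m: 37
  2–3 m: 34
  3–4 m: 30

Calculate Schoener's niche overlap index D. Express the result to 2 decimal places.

0.47

Proportions for Anolis carolinensis (n=236): 133/236=0.5636, 13/236=0.0551, 1/236=0.0042, 87/236=0.3686, 2/236=0.0085
Proportions for Anolis distichus (n=136): 21/136=0.1544, 14/136=0.1029, 37/136=0.2721, 34/136=0.2500, 30/136=0.2206
Σ|p₁ᵢ − p₂ᵢ| = 0.4092 + 0.0478 + 0.2679 + 0.1186 + 0.2121 = 1.0556
D = 1 − ½ × 1.0556 = 1 − 0.52780 = 0.47220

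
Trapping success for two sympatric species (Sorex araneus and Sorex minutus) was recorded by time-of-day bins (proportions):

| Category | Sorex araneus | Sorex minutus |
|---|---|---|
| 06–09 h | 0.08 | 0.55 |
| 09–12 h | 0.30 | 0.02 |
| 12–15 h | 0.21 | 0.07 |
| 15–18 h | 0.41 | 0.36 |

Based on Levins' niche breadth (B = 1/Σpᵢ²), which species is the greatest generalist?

Sorex araneus

Σp_aranᵢ² = 0.08² + 0.30² + 0.21² + 0.41² = 0.0064 + 0.0900 + 0.0441 + 0.1681 = 0.3086
B_aran = 1 / 0.3086 = 3.2404
Σp_minuᵢ² = 0.55² + 0.02² + 0.07² + 0.36² = 0.3025 + 0.0004 + 0.0049 + 0.1296 = 0.4374
B_minu = 1 / 0.4374 = 2.2862
Highest B → broadest niche (most generalist): Sorex araneus (B = 3.24).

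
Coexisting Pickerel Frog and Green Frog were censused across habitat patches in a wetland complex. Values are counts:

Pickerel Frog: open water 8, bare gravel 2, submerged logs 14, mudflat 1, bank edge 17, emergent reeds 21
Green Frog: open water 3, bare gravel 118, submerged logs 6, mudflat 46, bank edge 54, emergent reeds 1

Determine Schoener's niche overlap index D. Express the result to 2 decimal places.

0.33

Proportions for Pickerel Frog (n=63): 8/63=0.1270, 2/63=0.0317, 14/63=0.2222, 1/63=0.0159, 17/63=0.2698, 21/63=0.3333
Proportions for Green Frog (n=228): 3/228=0.0132, 118/228=0.5175, 6/228=0.0263, 46/228=0.2018, 54/228=0.2368, 1/228=0.0044
Σ|p₁ᵢ − p₂ᵢ| = 0.1138 + 0.4858 + 0.1959 + 0.1859 + 0.0330 + 0.3289 = 1.3433
D = 1 − ½ × 1.3433 = 1 − 0.67165 = 0.32835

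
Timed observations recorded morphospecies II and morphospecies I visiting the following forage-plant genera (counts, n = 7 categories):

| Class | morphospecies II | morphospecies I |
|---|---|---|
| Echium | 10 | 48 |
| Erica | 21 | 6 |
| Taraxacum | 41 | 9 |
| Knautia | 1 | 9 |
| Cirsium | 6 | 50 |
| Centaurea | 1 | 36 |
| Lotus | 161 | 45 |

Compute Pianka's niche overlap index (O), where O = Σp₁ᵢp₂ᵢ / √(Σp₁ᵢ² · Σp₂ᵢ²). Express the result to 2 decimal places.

0.56

Proportions for morphospecies II (n=241): 10/241=0.0415, 21/241=0.0871, 41/241=0.1701, 1/241=0.0041, 6/241=0.0249, 1/241=0.0041, 161/241=0.6680
Proportions for morphospecies I (n=203): 48/203=0.2365, 6/203=0.0296, 9/203=0.0443, 9/203=0.0443, 50/203=0.2463, 36/203=0.1773, 45/203=0.2217
Σ p₁ᵢp₂ᵢ = 0.009815 + 0.002578 + 0.007535 + 0.000182 + 0.006133 + 0.000727 + 0.148096 = 0.175066
Σp_1ᵢ² = 0.0415² + 0.0871² + 0.1701² + 0.0041² + 0.0249² + 0.0041² + 0.6680² = 0.001722 + 0.007586 + 0.028934 + 0.000017 + 0.000620 + 0.000017 + 0.446224 = 0.485120
Σp_2ᵢ² = 0.2365² + 0.0296² + 0.0443² + 0.0443² + 0.2463² + 0.1773² + 0.2217² = 0.055932 + 0.000876 + 0.001962 + 0.001962 + 0.060664 + 0.031435 + 0.049151 = 0.201982
O = 0.175066 / √(0.485120 × 0.201982) = 0.175066 / 0.3130264 = 0.5593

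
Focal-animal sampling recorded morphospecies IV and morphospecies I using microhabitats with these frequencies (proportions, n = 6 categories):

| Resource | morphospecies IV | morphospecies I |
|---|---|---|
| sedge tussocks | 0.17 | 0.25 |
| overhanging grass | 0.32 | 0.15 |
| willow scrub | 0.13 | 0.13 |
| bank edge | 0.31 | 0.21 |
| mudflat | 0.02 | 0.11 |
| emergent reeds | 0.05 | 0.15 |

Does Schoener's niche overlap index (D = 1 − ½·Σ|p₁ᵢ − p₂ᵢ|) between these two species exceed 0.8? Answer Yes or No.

No

Σ|p₁ᵢ − p₂ᵢ| = 0.08 + 0.17 + 0.00 + 0.10 + 0.09 + 0.10 = 0.54
D = 1 − ½ × 0.54 = 1 − 0.270 = 0.7300
D = 0.7300 < 0.8 → No.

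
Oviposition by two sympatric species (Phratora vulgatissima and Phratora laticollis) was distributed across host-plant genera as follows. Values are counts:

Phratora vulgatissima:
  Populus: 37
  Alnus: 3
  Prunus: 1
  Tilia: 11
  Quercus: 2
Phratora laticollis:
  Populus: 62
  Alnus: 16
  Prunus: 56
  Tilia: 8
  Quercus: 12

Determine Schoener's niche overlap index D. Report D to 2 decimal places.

0.57

Proportions for Phratora vulgatissima (n=54): 37/54=0.6852, 3/54=0.0556, 1/54=0.0185, 11/54=0.2037, 2/54=0.0370
Proportions for Phratora laticollis (n=154): 62/154=0.4026, 16/154=0.1039, 56/154=0.3636, 8/154=0.0519, 12/154=0.0779
Σ|p₁ᵢ − p₂ᵢ| = 0.2826 + 0.0483 + 0.3451 + 0.1518 + 0.0409 = 0.8687
D = 1 − ½ × 0.8687 = 1 − 0.43435 = 0.56565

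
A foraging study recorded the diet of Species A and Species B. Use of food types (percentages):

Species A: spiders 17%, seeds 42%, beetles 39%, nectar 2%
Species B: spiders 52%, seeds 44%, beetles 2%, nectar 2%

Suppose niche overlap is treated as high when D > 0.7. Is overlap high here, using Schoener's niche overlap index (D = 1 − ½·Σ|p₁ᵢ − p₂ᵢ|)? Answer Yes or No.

Convert percentages to proportions (divide by 100).
Σ|p₁ᵢ − p₂ᵢ| = 0.35 + 0.02 + 0.37 + 0.00 = 0.74
D = 1 − ½ × 0.74 = 1 − 0.370 = 0.6300
D = 0.6300 < 0.7 → No.

No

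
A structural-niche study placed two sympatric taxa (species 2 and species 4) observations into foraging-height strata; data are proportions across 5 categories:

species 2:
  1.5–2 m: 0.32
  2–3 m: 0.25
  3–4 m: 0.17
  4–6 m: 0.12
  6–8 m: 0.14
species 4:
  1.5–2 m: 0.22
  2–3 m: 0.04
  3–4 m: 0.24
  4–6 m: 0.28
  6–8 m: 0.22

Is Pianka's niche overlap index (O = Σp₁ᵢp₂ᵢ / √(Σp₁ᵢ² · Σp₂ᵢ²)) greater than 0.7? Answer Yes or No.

Yes

Σ p₁ᵢp₂ᵢ = 0.0704 + 0.0100 + 0.0408 + 0.0336 + 0.0308 = 0.1856
Σp_1ᵢ² = 0.32² + 0.25² + 0.17² + 0.12² + 0.14² = 0.1024 + 0.0625 + 0.0289 + 0.0144 + 0.0196 = 0.2278
Σp_2ᵢ² = 0.22² + 0.04² + 0.24² + 0.28² + 0.22² = 0.0484 + 0.0016 + 0.0576 + 0.0784 + 0.0484 = 0.2344
O = 0.1856 / √(0.2278 × 0.2344) = 0.1856 / 0.23108 = 0.8032
O = 0.8032 > 0.7 → Yes.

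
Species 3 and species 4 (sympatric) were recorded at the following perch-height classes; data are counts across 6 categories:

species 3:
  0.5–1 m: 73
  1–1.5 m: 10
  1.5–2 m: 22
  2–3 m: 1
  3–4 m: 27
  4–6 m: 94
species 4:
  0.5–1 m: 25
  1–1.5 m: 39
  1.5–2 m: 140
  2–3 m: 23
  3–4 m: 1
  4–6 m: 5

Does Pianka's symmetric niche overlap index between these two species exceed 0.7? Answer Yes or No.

No

Proportions for species 3 (n=227): 73/227=0.3216, 10/227=0.0441, 22/227=0.0969, 1/227=0.0044, 27/227=0.1189, 94/227=0.4141
Proportions for species 4 (n=233): 25/233=0.1073, 39/233=0.1674, 140/233=0.6009, 23/233=0.0987, 1/233=0.0043, 5/233=0.0215
Σ p₁ᵢp₂ᵢ = 0.034508 + 0.007382 + 0.058227 + 0.000434 + 0.000511 + 0.008903 = 0.109965
Σp_1ᵢ² = 0.3216² + 0.0441² + 0.0969² + 0.0044² + 0.1189² + 0.4141² = 0.103427 + 0.001945 + 0.009390 + 0.000019 + 0.014137 + 0.171479 = 0.300397
Σp_2ᵢ² = 0.1073² + 0.1674² + 0.6009² + 0.0987² + 0.0043² + 0.0215² = 0.011513 + 0.028023 + 0.361081 + 0.009742 + 0.000018 + 0.000462 = 0.410839
O = 0.109965 / √(0.300397 × 0.410839) = 0.109965 / 0.3513044 = 0.3130
O = 0.3130 < 0.7 → No.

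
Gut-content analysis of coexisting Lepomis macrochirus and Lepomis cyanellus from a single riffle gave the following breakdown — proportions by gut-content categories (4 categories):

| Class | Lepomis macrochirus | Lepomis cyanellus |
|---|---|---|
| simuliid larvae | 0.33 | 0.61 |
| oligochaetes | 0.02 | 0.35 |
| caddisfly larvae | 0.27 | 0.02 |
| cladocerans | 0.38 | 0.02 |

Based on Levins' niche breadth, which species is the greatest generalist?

Lepomis macrochirus

Σp_macrᵢ² = 0.33² + 0.02² + 0.27² + 0.38² = 0.1089 + 0.0004 + 0.0729 + 0.1444 = 0.3266
B_macr = 1 / 0.3266 = 3.0618
Σp_cyanᵢ² = 0.61² + 0.35² + 0.02² + 0.02² = 0.3721 + 0.1225 + 0.0004 + 0.0004 = 0.4954
B_cyan = 1 / 0.4954 = 2.0186
Highest B → broadest niche (most generalist): Lepomis macrochirus (B = 3.06).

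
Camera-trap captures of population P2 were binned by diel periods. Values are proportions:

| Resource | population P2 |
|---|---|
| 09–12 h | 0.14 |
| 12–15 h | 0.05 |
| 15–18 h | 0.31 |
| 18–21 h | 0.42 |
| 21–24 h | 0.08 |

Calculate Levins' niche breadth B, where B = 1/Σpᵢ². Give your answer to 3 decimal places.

Σpᵢ² = 0.14² + 0.05² + 0.31² + 0.42² + 0.08² = 0.0196 + 0.0025 + 0.0961 + 0.1764 + 0.0064 = 0.3010
B = 1 / 0.3010 = 3.32226

3.322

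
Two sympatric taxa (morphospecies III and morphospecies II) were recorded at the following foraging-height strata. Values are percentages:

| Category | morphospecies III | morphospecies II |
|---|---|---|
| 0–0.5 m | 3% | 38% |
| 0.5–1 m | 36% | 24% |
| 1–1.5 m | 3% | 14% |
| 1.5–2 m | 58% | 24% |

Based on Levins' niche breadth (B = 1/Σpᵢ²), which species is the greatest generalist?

morphospecies II

Convert percentages to proportions (divide by 100).
Σp_IIIᵢ² = 0.03² + 0.36² + 0.03² + 0.58² = 0.0009 + 0.1296 + 0.0009 + 0.3364 = 0.4678
B_III = 1 / 0.4678 = 2.1377
Σp_IIᵢ² = 0.38² + 0.24² + 0.14² + 0.24² = 0.1444 + 0.0576 + 0.0196 + 0.0576 = 0.2792
B_II = 1 / 0.2792 = 3.5817
Highest B → broadest niche (most generalist): morphospecies II (B = 3.58).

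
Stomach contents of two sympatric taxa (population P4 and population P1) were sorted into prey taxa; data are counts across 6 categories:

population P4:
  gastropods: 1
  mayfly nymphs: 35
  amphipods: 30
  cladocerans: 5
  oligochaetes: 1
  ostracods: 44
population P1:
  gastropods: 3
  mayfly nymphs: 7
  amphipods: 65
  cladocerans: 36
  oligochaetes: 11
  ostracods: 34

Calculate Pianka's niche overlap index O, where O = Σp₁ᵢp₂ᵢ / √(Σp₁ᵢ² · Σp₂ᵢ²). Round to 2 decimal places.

0.73

Proportions for population P4 (n=116): 1/116=0.0086, 35/116=0.3017, 30/116=0.2586, 5/116=0.0431, 1/116=0.0086, 44/116=0.3793
Proportions for population P1 (n=156): 3/156=0.0192, 7/156=0.0449, 65/156=0.4167, 36/156=0.2308, 11/156=0.0705, 34/156=0.2179
Σ p₁ᵢp₂ᵢ = 0.000165 + 0.013546 + 0.107759 + 0.009947 + 0.000606 + 0.082649 = 0.214672
Σp_1ᵢ² = 0.0086² + 0.3017² + 0.2586² + 0.0431² + 0.0086² + 0.3793² = 0.000074 + 0.091023 + 0.066874 + 0.001858 + 0.000074 + 0.143868 = 0.303771
Σp_2ᵢ² = 0.0192² + 0.0449² + 0.4167² + 0.2308² + 0.0705² + 0.2179² = 0.000369 + 0.002016 + 0.173639 + 0.053269 + 0.004970 + 0.047480 = 0.281743
O = 0.214672 / √(0.303771 × 0.281743) = 0.214672 / 0.2925497 = 0.7338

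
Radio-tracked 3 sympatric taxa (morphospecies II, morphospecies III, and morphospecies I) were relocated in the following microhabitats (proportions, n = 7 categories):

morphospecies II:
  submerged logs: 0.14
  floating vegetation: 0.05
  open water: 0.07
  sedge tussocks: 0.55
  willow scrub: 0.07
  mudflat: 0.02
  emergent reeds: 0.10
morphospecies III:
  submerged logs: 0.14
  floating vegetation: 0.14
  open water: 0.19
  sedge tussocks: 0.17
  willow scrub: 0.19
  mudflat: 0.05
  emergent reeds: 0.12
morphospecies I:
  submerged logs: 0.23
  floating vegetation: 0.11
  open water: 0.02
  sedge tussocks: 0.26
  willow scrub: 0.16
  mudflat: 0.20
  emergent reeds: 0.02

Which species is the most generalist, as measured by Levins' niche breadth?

morphospecies III

Σp_IIᵢ² = 0.14² + 0.05² + 0.07² + 0.55² + 0.07² + 0.02² + 0.10² = 0.0196 + 0.0025 + 0.0049 + 0.3025 + 0.0049 + 0.0004 + 0.0100 = 0.3448
B_II = 1 / 0.3448 = 2.9002
Σp_IIIᵢ² = 0.14² + 0.14² + 0.19² + 0.17² + 0.19² + 0.05² + 0.12² = 0.0196 + 0.0196 + 0.0361 + 0.0289 + 0.0361 + 0.0025 + 0.0144 = 0.1572
B_III = 1 / 0.1572 = 6.3613
Σp_Iᵢ² = 0.23² + 0.11² + 0.02² + 0.26² + 0.16² + 0.20² + 0.02² = 0.0529 + 0.0121 + 0.0004 + 0.0676 + 0.0256 + 0.0400 + 0.0004 = 0.1990
B_I = 1 / 0.1990 = 5.0251
Highest B → broadest niche (most generalist): morphospecies III (B = 6.36).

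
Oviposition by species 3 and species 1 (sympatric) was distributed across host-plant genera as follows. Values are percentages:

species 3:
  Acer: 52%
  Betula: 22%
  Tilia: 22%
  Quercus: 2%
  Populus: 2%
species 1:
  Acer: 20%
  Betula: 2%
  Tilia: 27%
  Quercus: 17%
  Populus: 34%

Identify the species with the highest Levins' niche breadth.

species 1

Convert percentages to proportions (divide by 100).
Σp_3ᵢ² = 0.52² + 0.22² + 0.22² + 0.02² + 0.02² = 0.2704 + 0.0484 + 0.0484 + 0.0004 + 0.0004 = 0.3680
B_3 = 1 / 0.3680 = 2.7174
Σp_1ᵢ² = 0.20² + 0.02² + 0.27² + 0.17² + 0.34² = 0.0400 + 0.0004 + 0.0729 + 0.0289 + 0.1156 = 0.2578
B_1 = 1 / 0.2578 = 3.8790
Highest B → broadest niche (most generalist): species 1 (B = 3.88).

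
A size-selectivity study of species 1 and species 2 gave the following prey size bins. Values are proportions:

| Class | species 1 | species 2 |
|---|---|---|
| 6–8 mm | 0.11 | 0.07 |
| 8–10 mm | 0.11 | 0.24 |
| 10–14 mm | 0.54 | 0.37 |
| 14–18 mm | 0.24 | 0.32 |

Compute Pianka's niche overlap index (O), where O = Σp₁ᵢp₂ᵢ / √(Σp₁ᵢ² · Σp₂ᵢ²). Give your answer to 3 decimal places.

Σ p₁ᵢp₂ᵢ = 0.0077 + 0.0264 + 0.1998 + 0.0768 = 0.3107
Σp_1ᵢ² = 0.11² + 0.11² + 0.54² + 0.24² = 0.0121 + 0.0121 + 0.2916 + 0.0576 = 0.3734
Σp_2ᵢ² = 0.07² + 0.24² + 0.37² + 0.32² = 0.0049 + 0.0576 + 0.1369 + 0.1024 = 0.3018
O = 0.3107 / √(0.3734 × 0.3018) = 0.3107 / 0.335696 = 0.92554

0.926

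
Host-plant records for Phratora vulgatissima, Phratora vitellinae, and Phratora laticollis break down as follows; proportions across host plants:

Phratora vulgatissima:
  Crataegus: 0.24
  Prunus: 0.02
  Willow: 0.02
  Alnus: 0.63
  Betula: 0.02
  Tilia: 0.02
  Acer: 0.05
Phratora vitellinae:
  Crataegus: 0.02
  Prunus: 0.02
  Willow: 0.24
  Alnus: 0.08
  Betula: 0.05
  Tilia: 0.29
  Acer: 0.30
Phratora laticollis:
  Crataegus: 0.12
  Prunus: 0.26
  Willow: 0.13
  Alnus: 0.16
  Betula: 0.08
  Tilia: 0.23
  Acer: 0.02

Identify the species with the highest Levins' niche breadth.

Σp_vulgᵢ² = 0.24² + 0.02² + 0.02² + 0.63² + 0.02² + 0.02² + 0.05² = 0.0576 + 0.0004 + 0.0004 + 0.3969 + 0.0004 + 0.0004 + 0.0025 = 0.4586
B_vulg = 1 / 0.4586 = 2.1805
Σp_viteᵢ² = 0.02² + 0.02² + 0.24² + 0.08² + 0.05² + 0.29² + 0.30² = 0.0004 + 0.0004 + 0.0576 + 0.0064 + 0.0025 + 0.0841 + 0.0900 = 0.2414
B_vite = 1 / 0.2414 = 4.1425
Σp_latiᵢ² = 0.12² + 0.26² + 0.13² + 0.16² + 0.08² + 0.23² + 0.02² = 0.0144 + 0.0676 + 0.0169 + 0.0256 + 0.0064 + 0.0529 + 0.0004 = 0.1842
B_lati = 1 / 0.1842 = 5.4289
Highest B → broadest niche (most generalist): Phratora laticollis (B = 5.43).

Phratora laticollis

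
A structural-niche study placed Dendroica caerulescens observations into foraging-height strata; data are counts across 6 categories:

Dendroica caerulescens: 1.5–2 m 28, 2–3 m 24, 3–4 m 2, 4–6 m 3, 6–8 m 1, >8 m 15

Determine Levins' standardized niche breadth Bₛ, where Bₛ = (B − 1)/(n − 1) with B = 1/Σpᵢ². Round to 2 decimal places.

Proportions for Dendroica caerulescens (n=73): 28/73=0.3836, 24/73=0.3288, 2/73=0.0274, 3/73=0.0411, 1/73=0.0137, 15/73=0.2055
Σpᵢ² = 0.3836² + 0.3288² + 0.0274² + 0.0411² + 0.0137² + 0.2055² = 0.147149 + 0.108109 + 0.000751 + 0.001689 + 0.000188 + 0.042230 = 0.300116
B = 1 / 0.300116 = 3.3320
Bₛ = (B − 1)/(n − 1) = (3.3320 − 1)/(6 − 1) = 2.3320/5 = 0.4664

0.47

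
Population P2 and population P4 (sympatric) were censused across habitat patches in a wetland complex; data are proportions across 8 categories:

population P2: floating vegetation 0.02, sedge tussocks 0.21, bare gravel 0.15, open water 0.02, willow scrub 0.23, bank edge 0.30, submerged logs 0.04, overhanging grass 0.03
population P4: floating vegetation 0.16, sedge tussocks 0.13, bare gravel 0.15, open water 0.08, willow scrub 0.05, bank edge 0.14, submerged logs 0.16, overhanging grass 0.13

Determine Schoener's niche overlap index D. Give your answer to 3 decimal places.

Σ|p₁ᵢ − p₂ᵢ| = 0.14 + 0.08 + 0.00 + 0.06 + 0.18 + 0.16 + 0.12 + 0.10 = 0.84
D = 1 − ½ × 0.84 = 1 − 0.420 = 0.58000

0.580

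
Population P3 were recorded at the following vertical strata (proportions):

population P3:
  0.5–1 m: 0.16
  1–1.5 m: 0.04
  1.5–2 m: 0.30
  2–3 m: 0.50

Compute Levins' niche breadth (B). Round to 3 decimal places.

2.723

Σpᵢ² = 0.16² + 0.04² + 0.30² + 0.50² = 0.0256 + 0.0016 + 0.0900 + 0.2500 = 0.3672
B = 1 / 0.3672 = 2.72331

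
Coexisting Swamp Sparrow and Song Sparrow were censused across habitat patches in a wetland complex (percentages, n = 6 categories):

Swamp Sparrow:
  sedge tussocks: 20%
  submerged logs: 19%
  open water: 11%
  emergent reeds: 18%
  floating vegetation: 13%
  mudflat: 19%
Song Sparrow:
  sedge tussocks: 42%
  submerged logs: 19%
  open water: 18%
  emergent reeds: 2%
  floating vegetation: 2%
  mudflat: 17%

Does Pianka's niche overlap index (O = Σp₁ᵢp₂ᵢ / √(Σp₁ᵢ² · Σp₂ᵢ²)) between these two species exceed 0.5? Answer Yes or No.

Yes

Convert percentages to proportions (divide by 100).
Σ p₁ᵢp₂ᵢ = 0.0840 + 0.0361 + 0.0198 + 0.0036 + 0.0026 + 0.0323 = 0.1784
Σp_1ᵢ² = 0.20² + 0.19² + 0.11² + 0.18² + 0.13² + 0.19² = 0.0400 + 0.0361 + 0.0121 + 0.0324 + 0.0169 + 0.0361 = 0.1736
Σp_2ᵢ² = 0.42² + 0.19² + 0.18² + 0.02² + 0.02² + 0.17² = 0.1764 + 0.0361 + 0.0324 + 0.0004 + 0.0004 + 0.0289 = 0.2746
O = 0.1784 / √(0.1736 × 0.2746) = 0.1784 / 0.21834 = 0.8171
O = 0.8171 > 0.5 → Yes.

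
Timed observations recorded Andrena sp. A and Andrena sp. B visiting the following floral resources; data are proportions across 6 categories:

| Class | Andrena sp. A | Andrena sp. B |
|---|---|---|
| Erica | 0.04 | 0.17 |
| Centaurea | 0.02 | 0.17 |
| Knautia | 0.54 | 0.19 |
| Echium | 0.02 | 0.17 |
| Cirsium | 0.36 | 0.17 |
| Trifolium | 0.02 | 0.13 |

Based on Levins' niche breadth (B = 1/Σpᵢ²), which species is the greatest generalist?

Andrena sp. B

Σp_Aᵢ² = 0.04² + 0.02² + 0.54² + 0.02² + 0.36² + 0.02² = 0.0016 + 0.0004 + 0.2916 + 0.0004 + 0.1296 + 0.0004 = 0.4240
B_A = 1 / 0.4240 = 2.3585
Σp_Bᵢ² = 0.17² + 0.17² + 0.19² + 0.17² + 0.17² + 0.13² = 0.0289 + 0.0289 + 0.0361 + 0.0289 + 0.0289 + 0.0169 = 0.1686
B_B = 1 / 0.1686 = 5.9312
Highest B → broadest niche (most generalist): Andrena sp. B (B = 5.93).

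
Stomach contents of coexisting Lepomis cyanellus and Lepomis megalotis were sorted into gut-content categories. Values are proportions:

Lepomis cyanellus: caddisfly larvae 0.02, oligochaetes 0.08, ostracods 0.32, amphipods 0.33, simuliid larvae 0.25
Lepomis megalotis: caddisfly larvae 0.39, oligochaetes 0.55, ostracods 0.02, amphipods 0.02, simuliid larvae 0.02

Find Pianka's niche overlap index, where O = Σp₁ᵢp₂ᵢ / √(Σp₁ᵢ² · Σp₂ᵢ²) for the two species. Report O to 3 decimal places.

0.195

Σ p₁ᵢp₂ᵢ = 0.0078 + 0.0440 + 0.0064 + 0.0066 + 0.0050 = 0.0698
Σp_1ᵢ² = 0.02² + 0.08² + 0.32² + 0.33² + 0.25² = 0.0004 + 0.0064 + 0.1024 + 0.1089 + 0.0625 = 0.2806
Σp_2ᵢ² = 0.39² + 0.55² + 0.02² + 0.02² + 0.02² = 0.1521 + 0.3025 + 0.0004 + 0.0004 + 0.0004 = 0.4558
O = 0.0698 / √(0.2806 × 0.4558) = 0.0698 / 0.357628 = 0.19517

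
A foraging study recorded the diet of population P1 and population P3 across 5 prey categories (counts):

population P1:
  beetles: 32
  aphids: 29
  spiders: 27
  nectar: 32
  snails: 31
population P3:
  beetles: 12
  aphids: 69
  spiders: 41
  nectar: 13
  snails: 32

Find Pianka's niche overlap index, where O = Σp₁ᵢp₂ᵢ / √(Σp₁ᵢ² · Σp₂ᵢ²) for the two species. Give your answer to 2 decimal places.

Proportions for population P1 (n=151): 32/151=0.2119, 29/151=0.1921, 27/151=0.1788, 32/151=0.2119, 31/151=0.2053
Proportions for population P3 (n=167): 12/167=0.0719, 69/167=0.4132, 41/167=0.2455, 13/167=0.0778, 32/167=0.1916
Σ p₁ᵢp₂ᵢ = 0.015236 + 0.079376 + 0.043895 + 0.016486 + 0.039335 = 0.194328
Σp_1ᵢ² = 0.2119² + 0.1921² + 0.1788² + 0.2119² + 0.2053² = 0.044902 + 0.036902 + 0.031969 + 0.044902 + 0.042148 = 0.200823
Σp_2ᵢ² = 0.0719² + 0.4132² + 0.2455² + 0.0778² + 0.1916² = 0.005170 + 0.170734 + 0.060270 + 0.006053 + 0.036711 = 0.278938
O = 0.194328 / √(0.200823 × 0.278938) = 0.194328 / 0.2366795 = 0.8211

0.82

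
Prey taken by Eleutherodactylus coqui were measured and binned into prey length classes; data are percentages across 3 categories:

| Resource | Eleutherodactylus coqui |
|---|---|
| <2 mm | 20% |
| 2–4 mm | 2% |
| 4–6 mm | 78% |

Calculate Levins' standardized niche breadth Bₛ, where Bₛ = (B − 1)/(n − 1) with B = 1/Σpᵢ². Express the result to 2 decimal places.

0.27

Convert percentages to proportions (divide by 100).
Σpᵢ² = 0.20² + 0.02² + 0.78² = 0.0400 + 0.0004 + 0.6084 = 0.6488
B = 1 / 0.6488 = 1.5413
Bₛ = (B − 1)/(n − 1) = (1.5413 − 1)/(3 − 1) = 0.5413/2 = 0.2707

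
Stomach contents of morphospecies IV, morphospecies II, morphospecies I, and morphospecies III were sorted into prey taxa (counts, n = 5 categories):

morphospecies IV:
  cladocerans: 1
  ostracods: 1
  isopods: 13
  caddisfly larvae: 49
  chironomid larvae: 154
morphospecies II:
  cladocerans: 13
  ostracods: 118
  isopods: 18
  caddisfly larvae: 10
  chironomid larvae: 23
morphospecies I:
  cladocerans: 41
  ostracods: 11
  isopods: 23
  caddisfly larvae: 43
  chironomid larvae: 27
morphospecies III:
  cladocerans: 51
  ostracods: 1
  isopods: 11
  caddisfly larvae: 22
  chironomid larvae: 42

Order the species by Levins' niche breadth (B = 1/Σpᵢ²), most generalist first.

Proportions for morphospecies IV (n=218): 1/218=0.0046, 1/218=0.0046, 13/218=0.0596, 49/218=0.2248, 154/218=0.7064
Proportions for morphospecies II (n=182): 13/182=0.0714, 118/182=0.6484, 18/182=0.0989, 10/182=0.0549, 23/182=0.1264
Proportions for morphospecies I (n=145): 41/145=0.2828, 11/145=0.0759, 23/145=0.1586, 43/145=0.2966, 27/145=0.1862
Proportions for morphospecies III (n=127): 51/127=0.4016, 1/127=0.0079, 11/127=0.0866, 22/127=0.1732, 42/127=0.3307
Σp_IVᵢ² = 0.0046² + 0.0046² + 0.0596² + 0.2248² + 0.7064² = 0.000021 + 0.000021 + 0.003552 + 0.050535 + 0.499001 = 0.553130
B_IV = 1 / 0.553130 = 1.8079
Σp_IIᵢ² = 0.0714² + 0.6484² + 0.0989² + 0.0549² + 0.1264² = 0.005098 + 0.420423 + 0.009781 + 0.003014 + 0.015977 = 0.454293
B_II = 1 / 0.454293 = 2.2012
Σp_Iᵢ² = 0.2828² + 0.0759² + 0.1586² + 0.2966² + 0.1862² = 0.079976 + 0.005761 + 0.025154 + 0.087972 + 0.034670 = 0.233533
B_I = 1 / 0.233533 = 4.2821
Σp_IIIᵢ² = 0.4016² + 0.0079² + 0.0866² + 0.1732² + 0.3307² = 0.161283 + 0.000062 + 0.007500 + 0.029998 + 0.109362 = 0.308205
B_III = 1 / 0.308205 = 3.2446
Ranking by B (broadest → narrowest): morphospecies I (4.28) > morphospecies III (3.24) > morphospecies II (2.20) > morphospecies IV (1.81)

morphospecies I > morphospecies III > morphospecies II > morphospecies IV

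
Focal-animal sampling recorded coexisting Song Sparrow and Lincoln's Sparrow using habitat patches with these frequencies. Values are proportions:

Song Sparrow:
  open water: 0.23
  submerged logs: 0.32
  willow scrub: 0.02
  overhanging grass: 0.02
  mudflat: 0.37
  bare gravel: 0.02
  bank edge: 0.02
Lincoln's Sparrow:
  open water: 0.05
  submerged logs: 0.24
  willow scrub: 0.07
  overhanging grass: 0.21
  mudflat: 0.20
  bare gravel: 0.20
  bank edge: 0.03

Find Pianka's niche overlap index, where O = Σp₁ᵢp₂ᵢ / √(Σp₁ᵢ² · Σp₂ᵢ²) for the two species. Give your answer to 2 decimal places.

Σ p₁ᵢp₂ᵢ = 0.0115 + 0.0768 + 0.0014 + 0.0042 + 0.0740 + 0.0040 + 0.0006 = 0.1725
Σp_1ᵢ² = 0.23² + 0.32² + 0.02² + 0.02² + 0.37² + 0.02² + 0.02² = 0.0529 + 0.1024 + 0.0004 + 0.0004 + 0.1369 + 0.0004 + 0.0004 = 0.2938
Σp_2ᵢ² = 0.05² + 0.24² + 0.07² + 0.21² + 0.20² + 0.20² + 0.03² = 0.0025 + 0.0576 + 0.0049 + 0.0441 + 0.0400 + 0.0400 + 0.0009 = 0.1900
O = 0.1725 / √(0.2938 × 0.1900) = 0.1725 / 0.23627 = 0.7301

0.73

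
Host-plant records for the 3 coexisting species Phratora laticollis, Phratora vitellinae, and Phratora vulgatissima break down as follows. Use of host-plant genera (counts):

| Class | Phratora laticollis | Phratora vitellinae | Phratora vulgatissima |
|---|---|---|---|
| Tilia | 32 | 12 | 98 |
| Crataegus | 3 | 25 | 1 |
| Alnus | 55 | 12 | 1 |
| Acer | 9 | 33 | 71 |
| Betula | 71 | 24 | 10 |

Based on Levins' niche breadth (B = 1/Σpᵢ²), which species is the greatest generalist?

Proportions for Phratora laticollis (n=170): 32/170=0.1882, 3/170=0.0176, 55/170=0.3235, 9/170=0.0529, 71/170=0.4176
Proportions for Phratora vitellinae (n=106): 12/106=0.1132, 25/106=0.2358, 12/106=0.1132, 33/106=0.3113, 24/106=0.2264
Proportions for Phratora vulgatissima (n=181): 98/181=0.5414, 1/181=0.0055, 1/181=0.0055, 71/181=0.3923, 10/181=0.0552
Σp_latiᵢ² = 0.1882² + 0.0176² + 0.3235² + 0.0529² + 0.4176² = 0.035419 + 0.000310 + 0.104652 + 0.002798 + 0.174390 = 0.317569
B_lati = 1 / 0.317569 = 3.1489
Σp_viteᵢ² = 0.1132² + 0.2358² + 0.1132² + 0.3113² + 0.2264² = 0.012814 + 0.055602 + 0.012814 + 0.096908 + 0.051257 = 0.229395
B_vite = 1 / 0.229395 = 4.3593
Σp_vulgᵢ² = 0.5414² + 0.0055² + 0.0055² + 0.3923² + 0.0552² = 0.293114 + 0.000030 + 0.000030 + 0.153899 + 0.003047 = 0.450120
B_vulg = 1 / 0.450120 = 2.2216
Highest B → broadest niche (most generalist): Phratora vitellinae (B = 4.36).

Phratora vitellinae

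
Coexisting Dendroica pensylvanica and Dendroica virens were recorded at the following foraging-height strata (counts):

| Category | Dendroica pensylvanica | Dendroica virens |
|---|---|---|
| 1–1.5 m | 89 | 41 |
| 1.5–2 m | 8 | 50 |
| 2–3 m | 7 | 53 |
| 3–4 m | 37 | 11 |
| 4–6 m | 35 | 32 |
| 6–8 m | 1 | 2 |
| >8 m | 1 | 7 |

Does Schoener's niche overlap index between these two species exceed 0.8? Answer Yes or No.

No

Proportions for Dendroica pensylvanica (n=178): 89/178=0.5000, 8/178=0.0449, 7/178=0.0393, 37/178=0.2079, 35/178=0.1966, 1/178=0.0056, 1/178=0.0056
Proportions for Dendroica virens (n=196): 41/196=0.2092, 50/196=0.2551, 53/196=0.2704, 11/196=0.0561, 32/196=0.1633, 2/196=0.0102, 7/196=0.0357
Σ|p₁ᵢ − p₂ᵢ| = 0.2908 + 0.2102 + 0.2311 + 0.1518 + 0.0333 + 0.0046 + 0.0301 = 0.9519
D = 1 − ½ × 0.9519 = 1 − 0.47595 = 0.52405
D = 0.52405 < 0.8 → No.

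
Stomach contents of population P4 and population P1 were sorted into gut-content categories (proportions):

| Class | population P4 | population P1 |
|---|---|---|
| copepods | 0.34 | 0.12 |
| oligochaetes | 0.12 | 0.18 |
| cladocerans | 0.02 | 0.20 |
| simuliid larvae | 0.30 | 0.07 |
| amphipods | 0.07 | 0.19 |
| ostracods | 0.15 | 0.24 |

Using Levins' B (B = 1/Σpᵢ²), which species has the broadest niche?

Σp_P4ᵢ² = 0.34² + 0.12² + 0.02² + 0.30² + 0.07² + 0.15² = 0.1156 + 0.0144 + 0.0004 + 0.0900 + 0.0049 + 0.0225 = 0.2478
B_P4 = 1 / 0.2478 = 4.0355
Σp_P1ᵢ² = 0.12² + 0.18² + 0.20² + 0.07² + 0.19² + 0.24² = 0.0144 + 0.0324 + 0.0400 + 0.0049 + 0.0361 + 0.0576 = 0.1854
B_P1 = 1 / 0.1854 = 5.3937
Highest B → broadest niche (most generalist): population P1 (B = 5.39).

population P1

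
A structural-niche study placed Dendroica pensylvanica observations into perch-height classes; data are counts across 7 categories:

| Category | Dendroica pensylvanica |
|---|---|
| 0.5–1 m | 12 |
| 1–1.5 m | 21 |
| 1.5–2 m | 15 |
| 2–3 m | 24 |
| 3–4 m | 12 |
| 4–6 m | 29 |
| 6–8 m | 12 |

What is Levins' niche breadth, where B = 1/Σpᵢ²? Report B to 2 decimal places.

Proportions for Dendroica pensylvanica (n=125): 12/125=0.0960, 21/125=0.1680, 15/125=0.1200, 24/125=0.1920, 12/125=0.0960, 29/125=0.2320, 12/125=0.0960
Σpᵢ² = 0.0960² + 0.1680² + 0.1200² + 0.1920² + 0.0960² + 0.2320² + 0.0960² = 0.009216 + 0.028224 + 0.014400 + 0.036864 + 0.009216 + 0.053824 + 0.009216 = 0.160960
B = 1 / 0.160960 = 6.2127

6.21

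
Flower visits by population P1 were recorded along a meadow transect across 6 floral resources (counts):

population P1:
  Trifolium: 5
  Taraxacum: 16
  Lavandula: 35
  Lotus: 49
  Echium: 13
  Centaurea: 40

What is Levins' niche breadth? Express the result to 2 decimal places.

Proportions for population P1 (n=158): 5/158=0.0316, 16/158=0.1013, 35/158=0.2215, 49/158=0.3101, 13/158=0.0823, 40/158=0.2532
Σpᵢ² = 0.0316² + 0.1013² + 0.2215² + 0.3101² + 0.0823² + 0.2532² = 0.000999 + 0.010262 + 0.049062 + 0.096162 + 0.006773 + 0.064110 = 0.227368
B = 1 / 0.227368 = 4.3982

4.40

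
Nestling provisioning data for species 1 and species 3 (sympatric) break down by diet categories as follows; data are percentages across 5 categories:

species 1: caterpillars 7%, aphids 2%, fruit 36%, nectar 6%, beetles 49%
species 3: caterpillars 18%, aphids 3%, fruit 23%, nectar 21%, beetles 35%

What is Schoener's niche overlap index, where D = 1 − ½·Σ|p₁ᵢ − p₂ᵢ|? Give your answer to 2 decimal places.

0.73

Convert percentages to proportions (divide by 100).
Σ|p₁ᵢ − p₂ᵢ| = 0.11 + 0.01 + 0.13 + 0.15 + 0.14 = 0.54
D = 1 − ½ × 0.54 = 1 − 0.270 = 0.7300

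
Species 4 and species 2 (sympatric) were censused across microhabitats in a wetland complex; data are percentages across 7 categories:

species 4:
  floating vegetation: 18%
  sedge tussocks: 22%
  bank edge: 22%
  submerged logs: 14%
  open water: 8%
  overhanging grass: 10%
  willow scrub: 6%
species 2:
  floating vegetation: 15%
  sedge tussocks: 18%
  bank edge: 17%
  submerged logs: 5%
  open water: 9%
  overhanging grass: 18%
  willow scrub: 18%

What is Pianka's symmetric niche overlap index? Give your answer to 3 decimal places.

0.897

Convert percentages to proportions (divide by 100).
Σ p₁ᵢp₂ᵢ = 0.0270 + 0.0396 + 0.0374 + 0.0070 + 0.0072 + 0.0180 + 0.0108 = 0.1470
Σp_1ᵢ² = 0.18² + 0.22² + 0.22² + 0.14² + 0.08² + 0.10² + 0.06² = 0.0324 + 0.0484 + 0.0484 + 0.0196 + 0.0064 + 0.0100 + 0.0036 = 0.1688
Σp_2ᵢ² = 0.15² + 0.18² + 0.17² + 0.05² + 0.09² + 0.18² + 0.18² = 0.0225 + 0.0324 + 0.0289 + 0.0025 + 0.0081 + 0.0324 + 0.0324 = 0.1592
O = 0.1470 / √(0.1688 × 0.1592) = 0.1470 / 0.163930 = 0.89672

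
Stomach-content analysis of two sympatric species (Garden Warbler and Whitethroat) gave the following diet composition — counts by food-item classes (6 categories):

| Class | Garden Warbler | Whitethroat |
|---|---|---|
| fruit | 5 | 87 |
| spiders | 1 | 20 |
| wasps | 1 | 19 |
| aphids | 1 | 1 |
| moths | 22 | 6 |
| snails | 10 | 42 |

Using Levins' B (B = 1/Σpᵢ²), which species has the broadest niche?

Whitethroat

Proportions for Garden Warbler (n=40): 5/40=0.1250, 1/40=0.0250, 1/40=0.0250, 1/40=0.0250, 22/40=0.5500, 10/40=0.2500
Proportions for Whitethroat (n=175): 87/175=0.4971, 20/175=0.1143, 19/175=0.1086, 1/175=0.0057, 6/175=0.0343, 42/175=0.2400
Σp_Warbᵢ² = 0.1250² + 0.0250² + 0.0250² + 0.0250² + 0.5500² + 0.2500² = 0.015625 + 0.000625 + 0.000625 + 0.000625 + 0.302500 + 0.062500 = 0.382500
B_Warb = 1 / 0.382500 = 2.6144
Σp_Whitᵢ² = 0.4971² + 0.1143² + 0.1086² + 0.0057² + 0.0343² + 0.2400² = 0.247108 + 0.013064 + 0.011794 + 0.000032 + 0.001176 + 0.057600 = 0.330774
B_Whit = 1 / 0.330774 = 3.0232
Highest B → broadest niche (most generalist): Whitethroat (B = 3.02).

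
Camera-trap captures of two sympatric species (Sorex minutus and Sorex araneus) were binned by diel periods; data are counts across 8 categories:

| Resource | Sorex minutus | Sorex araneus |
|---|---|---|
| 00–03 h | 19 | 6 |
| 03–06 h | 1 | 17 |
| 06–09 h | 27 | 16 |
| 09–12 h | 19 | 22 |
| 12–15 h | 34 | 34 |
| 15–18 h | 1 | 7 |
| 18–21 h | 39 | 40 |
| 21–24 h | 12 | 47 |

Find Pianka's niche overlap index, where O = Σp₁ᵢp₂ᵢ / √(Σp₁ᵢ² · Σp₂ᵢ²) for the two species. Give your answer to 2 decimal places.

0.84

Proportions for Sorex minutus (n=152): 19/152=0.1250, 1/152=0.0066, 27/152=0.1776, 19/152=0.1250, 34/152=0.2237, 1/152=0.0066, 39/152=0.2566, 12/152=0.0789
Proportions for Sorex araneus (n=189): 6/189=0.0317, 17/189=0.0899, 16/189=0.0847, 22/189=0.1164, 34/189=0.1799, 7/189=0.0370, 40/189=0.2116, 47/189=0.2487
Σ p₁ᵢp₂ᵢ = 0.003963 + 0.000593 + 0.015043 + 0.014550 + 0.040244 + 0.000244 + 0.054297 + 0.019622 = 0.148556
Σp_1ᵢ² = 0.1250² + 0.0066² + 0.1776² + 0.1250² + 0.2237² + 0.0066² + 0.2566² + 0.0789² = 0.015625 + 0.000044 + 0.031542 + 0.015625 + 0.050042 + 0.000044 + 0.065844 + 0.006225 = 0.184991
Σp_2ᵢ² = 0.0317² + 0.0899² + 0.0847² + 0.1164² + 0.1799² + 0.0370² + 0.2116² + 0.2487² = 0.001005 + 0.008082 + 0.007174 + 0.013549 + 0.032364 + 0.001369 + 0.044775 + 0.061852 = 0.170170
O = 0.148556 / √(0.184991 × 0.170170) = 0.148556 / 0.1774258 = 0.8373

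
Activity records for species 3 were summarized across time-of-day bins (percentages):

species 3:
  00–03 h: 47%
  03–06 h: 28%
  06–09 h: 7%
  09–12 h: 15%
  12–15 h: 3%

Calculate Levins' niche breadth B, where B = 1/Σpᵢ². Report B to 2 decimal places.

3.05

Convert percentages to proportions (divide by 100).
Σpᵢ² = 0.47² + 0.28² + 0.07² + 0.15² + 0.03² = 0.2209 + 0.0784 + 0.0049 + 0.0225 + 0.0009 = 0.3276
B = 1 / 0.3276 = 3.0525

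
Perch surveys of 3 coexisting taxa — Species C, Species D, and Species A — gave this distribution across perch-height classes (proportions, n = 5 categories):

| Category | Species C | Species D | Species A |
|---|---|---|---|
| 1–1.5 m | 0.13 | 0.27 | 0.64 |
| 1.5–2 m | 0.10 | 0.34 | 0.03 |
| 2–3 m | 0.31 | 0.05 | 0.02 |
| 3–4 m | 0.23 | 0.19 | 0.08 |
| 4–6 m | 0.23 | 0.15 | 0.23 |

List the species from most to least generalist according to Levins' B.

Species C > Species D > Species A

Σp_Cᵢ² = 0.13² + 0.10² + 0.31² + 0.23² + 0.23² = 0.0169 + 0.0100 + 0.0961 + 0.0529 + 0.0529 = 0.2288
B_C = 1 / 0.2288 = 4.3706
Σp_Dᵢ² = 0.27² + 0.34² + 0.05² + 0.19² + 0.15² = 0.0729 + 0.1156 + 0.0025 + 0.0361 + 0.0225 = 0.2496
B_D = 1 / 0.2496 = 4.0064
Σp_Aᵢ² = 0.64² + 0.03² + 0.02² + 0.08² + 0.23² = 0.4096 + 0.0009 + 0.0004 + 0.0064 + 0.0529 = 0.4702
B_A = 1 / 0.4702 = 2.1268
Ranking by B (broadest → narrowest): Species C (4.37) > Species D (4.01) > Species A (2.13)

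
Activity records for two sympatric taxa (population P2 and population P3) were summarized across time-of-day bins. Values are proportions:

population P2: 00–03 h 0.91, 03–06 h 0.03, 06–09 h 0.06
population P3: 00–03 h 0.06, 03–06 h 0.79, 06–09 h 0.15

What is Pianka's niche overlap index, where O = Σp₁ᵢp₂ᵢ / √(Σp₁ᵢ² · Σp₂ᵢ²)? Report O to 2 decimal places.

Σ p₁ᵢp₂ᵢ = 0.0546 + 0.0237 + 0.0090 = 0.0873
Σp_1ᵢ² = 0.91² + 0.03² + 0.06² = 0.8281 + 0.0009 + 0.0036 = 0.8326
Σp_2ᵢ² = 0.06² + 0.79² + 0.15² = 0.0036 + 0.6241 + 0.0225 = 0.6502
O = 0.0873 / √(0.8326 × 0.6502) = 0.0873 / 0.73577 = 0.1187

0.12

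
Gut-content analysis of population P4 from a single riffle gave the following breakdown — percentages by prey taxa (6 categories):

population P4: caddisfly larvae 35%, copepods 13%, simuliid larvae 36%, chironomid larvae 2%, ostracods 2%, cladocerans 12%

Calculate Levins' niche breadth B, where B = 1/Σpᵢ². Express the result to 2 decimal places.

3.52

Convert percentages to proportions (divide by 100).
Σpᵢ² = 0.35² + 0.13² + 0.36² + 0.02² + 0.02² + 0.12² = 0.1225 + 0.0169 + 0.1296 + 0.0004 + 0.0004 + 0.0144 = 0.2842
B = 1 / 0.2842 = 3.5186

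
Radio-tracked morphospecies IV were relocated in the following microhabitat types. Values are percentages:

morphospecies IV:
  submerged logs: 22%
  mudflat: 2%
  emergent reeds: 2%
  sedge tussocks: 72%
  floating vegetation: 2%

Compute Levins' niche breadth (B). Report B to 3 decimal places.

1.761

Convert percentages to proportions (divide by 100).
Σpᵢ² = 0.22² + 0.02² + 0.02² + 0.72² + 0.02² = 0.0484 + 0.0004 + 0.0004 + 0.5184 + 0.0004 = 0.5680
B = 1 / 0.5680 = 1.76056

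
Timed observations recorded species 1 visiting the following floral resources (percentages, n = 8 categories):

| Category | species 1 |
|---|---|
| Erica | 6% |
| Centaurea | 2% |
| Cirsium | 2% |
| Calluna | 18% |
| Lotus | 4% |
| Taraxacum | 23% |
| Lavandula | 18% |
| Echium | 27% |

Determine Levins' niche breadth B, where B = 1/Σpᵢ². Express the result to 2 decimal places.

5.09

Convert percentages to proportions (divide by 100).
Σpᵢ² = 0.06² + 0.02² + 0.02² + 0.18² + 0.04² + 0.23² + 0.18² + 0.27² = 0.0036 + 0.0004 + 0.0004 + 0.0324 + 0.0016 + 0.0529 + 0.0324 + 0.0729 = 0.1966
B = 1 / 0.1966 = 5.0865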